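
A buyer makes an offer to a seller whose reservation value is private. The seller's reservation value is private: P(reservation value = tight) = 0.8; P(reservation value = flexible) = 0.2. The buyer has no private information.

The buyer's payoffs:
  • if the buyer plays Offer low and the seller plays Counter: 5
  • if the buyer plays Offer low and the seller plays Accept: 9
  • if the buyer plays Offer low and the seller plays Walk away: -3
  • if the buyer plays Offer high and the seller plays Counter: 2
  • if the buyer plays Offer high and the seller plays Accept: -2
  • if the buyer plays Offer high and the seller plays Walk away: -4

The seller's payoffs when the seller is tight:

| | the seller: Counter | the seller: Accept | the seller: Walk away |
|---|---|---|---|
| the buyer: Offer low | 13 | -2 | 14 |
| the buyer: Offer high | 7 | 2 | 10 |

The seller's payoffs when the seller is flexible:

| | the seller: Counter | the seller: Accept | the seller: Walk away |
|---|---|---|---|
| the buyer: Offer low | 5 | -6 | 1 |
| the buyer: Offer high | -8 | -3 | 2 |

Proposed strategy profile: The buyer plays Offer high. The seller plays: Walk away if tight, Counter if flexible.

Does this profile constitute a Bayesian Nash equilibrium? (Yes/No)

No

A profile is a BNE iff every type of every player is best-responding given beliefs about the other side.
The buyer plays Offer high: E[Offer high] = 0.8·(-4) + 0.2·(2) = -2.8; E[Offer low] = -1.4. Not best-responding. ✗
The seller (reservation value tight), facing Offer high: Counter gives 7, Accept gives 2, Walk away gives 10. Proposed Walk away is best. ✓
The seller (reservation value flexible), facing Offer high: Counter gives -8, Accept gives -3, Walk away gives 2. Proposed Counter is not best — profitable deviation exists. ✗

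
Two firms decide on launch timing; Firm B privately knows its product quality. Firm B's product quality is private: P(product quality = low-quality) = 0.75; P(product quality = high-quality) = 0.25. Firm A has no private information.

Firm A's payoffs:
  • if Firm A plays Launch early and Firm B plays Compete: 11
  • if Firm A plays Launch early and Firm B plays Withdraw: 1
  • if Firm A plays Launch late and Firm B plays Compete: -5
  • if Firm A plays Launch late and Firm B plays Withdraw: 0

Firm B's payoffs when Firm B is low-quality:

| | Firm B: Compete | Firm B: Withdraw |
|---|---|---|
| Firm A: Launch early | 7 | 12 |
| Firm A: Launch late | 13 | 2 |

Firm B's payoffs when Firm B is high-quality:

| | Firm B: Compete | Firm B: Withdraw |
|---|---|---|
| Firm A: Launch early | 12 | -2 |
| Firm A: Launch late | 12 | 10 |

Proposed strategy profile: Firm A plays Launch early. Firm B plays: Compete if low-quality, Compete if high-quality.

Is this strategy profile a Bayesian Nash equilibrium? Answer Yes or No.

No

A profile is a BNE iff every type of every player is best-responding given beliefs about the other side.
Firm A plays Launch early: E[Launch early] = 0.75·(11) + 0.25·(11) = 11; E[Launch late] = -5. Best-responding. ✓
Firm B (product quality low-quality), facing Launch early: Compete gives 7, Withdraw gives 12. Proposed Compete is not best — profitable deviation exists. ✗
Firm B (product quality high-quality), facing Launch early: Compete gives 12, Withdraw gives -2. Proposed Compete is best. ✓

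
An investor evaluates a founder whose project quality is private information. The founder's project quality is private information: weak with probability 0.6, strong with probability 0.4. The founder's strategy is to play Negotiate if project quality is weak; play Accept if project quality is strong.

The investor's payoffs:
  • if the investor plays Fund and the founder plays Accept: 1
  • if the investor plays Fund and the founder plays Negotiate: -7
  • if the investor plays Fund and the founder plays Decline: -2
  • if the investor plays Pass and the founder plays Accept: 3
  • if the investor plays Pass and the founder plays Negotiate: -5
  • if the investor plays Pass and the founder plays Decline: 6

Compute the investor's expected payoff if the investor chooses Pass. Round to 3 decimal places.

Take the expectation over the founder's project quality, weighting each type's action by its prior probability.
E[Pass] = 0.6·(-5) + 0.4·3 = (-3) + 1.2 = -1.8

-1.800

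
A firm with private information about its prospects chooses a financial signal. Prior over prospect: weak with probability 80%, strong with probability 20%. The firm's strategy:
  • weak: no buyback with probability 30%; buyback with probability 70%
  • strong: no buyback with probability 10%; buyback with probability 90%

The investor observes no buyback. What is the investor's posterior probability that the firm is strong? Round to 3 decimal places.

Apply Bayes' rule using the sender's strategy as the likelihood.
P(no buyback) = 0.8·0.3 + 0.2·0.1 = 0.26
P(strong | no buyback) = (0.2·0.1) / 0.26 = 0.02 / 0.26 = 0.0769231

0.077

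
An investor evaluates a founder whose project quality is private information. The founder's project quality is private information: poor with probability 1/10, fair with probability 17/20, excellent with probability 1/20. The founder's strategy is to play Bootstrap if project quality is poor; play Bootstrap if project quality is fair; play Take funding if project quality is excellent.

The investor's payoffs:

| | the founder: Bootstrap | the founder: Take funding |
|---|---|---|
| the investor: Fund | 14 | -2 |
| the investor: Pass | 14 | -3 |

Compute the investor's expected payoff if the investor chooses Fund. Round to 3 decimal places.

13.200

Take the expectation over the founder's project quality, weighting each type's action by its prior probability.
E[Fund] = 1/10·14 + 17/20·14 + 1/20·(-2) = 7/5 + 119/10 + (-1/10) = 66/5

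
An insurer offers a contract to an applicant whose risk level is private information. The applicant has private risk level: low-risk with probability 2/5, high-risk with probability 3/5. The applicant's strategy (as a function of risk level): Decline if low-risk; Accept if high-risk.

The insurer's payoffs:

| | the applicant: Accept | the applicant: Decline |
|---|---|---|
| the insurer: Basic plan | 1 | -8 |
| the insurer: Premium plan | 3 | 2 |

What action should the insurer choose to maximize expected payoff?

Premium plan

E[Basic plan] = 2/5·(-8) + 3/5·(1) = -13/5
E[Premium plan] = 2/5·(2) + 3/5·(3) = 13/5
Best response: Premium plan (13/5 is the largest).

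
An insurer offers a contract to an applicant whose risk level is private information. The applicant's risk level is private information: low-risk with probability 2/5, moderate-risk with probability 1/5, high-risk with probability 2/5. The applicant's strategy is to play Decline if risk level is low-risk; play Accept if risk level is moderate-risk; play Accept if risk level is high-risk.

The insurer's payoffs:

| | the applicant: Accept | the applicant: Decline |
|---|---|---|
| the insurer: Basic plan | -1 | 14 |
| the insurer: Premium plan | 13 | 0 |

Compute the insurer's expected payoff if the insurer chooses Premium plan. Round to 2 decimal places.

E[Premium plan] = 2/5·0 + 1/5·13 + 2/5·13 = 0 + 13/5 + 26/5 = 39/5

7.80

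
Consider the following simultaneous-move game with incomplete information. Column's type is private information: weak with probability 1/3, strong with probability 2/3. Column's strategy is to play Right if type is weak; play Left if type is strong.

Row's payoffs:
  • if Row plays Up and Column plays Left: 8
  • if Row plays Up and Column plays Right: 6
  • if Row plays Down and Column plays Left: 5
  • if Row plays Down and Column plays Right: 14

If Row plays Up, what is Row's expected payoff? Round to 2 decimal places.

E[Up] = 1/3·6 + 2/3·8 = 2 + 16/3 = 22/3

7.33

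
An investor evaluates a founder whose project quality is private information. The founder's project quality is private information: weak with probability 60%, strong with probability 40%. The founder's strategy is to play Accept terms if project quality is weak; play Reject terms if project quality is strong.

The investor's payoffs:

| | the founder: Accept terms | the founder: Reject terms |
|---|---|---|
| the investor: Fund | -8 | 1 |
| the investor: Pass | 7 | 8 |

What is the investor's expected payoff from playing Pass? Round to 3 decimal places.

E[Pass] = 0.6·7 + 0.4·8 = 4.2 + 3.2 = 7.4

7.400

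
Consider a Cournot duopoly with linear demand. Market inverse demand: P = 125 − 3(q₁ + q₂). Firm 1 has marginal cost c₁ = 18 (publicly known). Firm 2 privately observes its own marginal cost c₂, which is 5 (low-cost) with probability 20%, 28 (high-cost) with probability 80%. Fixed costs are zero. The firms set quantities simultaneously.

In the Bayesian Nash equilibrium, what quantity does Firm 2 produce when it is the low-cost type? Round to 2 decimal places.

13.76

Type-c best response for Firm 2: q₂(c) = (125 − c)/6 − q₁/2.
Firm 1 maximizes expected profit; its first-order condition is 125 − 6q₁ − 3E[q₂] − 18 = 0.
Substituting E[q₂] and solving: E[c₂] = 23.4, so q₁ = (125 − 2·18 + 23.4)/9 = 12.4889.
q₂(low-cost) = (125 − 5 − 3·12.4889)/6 = 13.7556.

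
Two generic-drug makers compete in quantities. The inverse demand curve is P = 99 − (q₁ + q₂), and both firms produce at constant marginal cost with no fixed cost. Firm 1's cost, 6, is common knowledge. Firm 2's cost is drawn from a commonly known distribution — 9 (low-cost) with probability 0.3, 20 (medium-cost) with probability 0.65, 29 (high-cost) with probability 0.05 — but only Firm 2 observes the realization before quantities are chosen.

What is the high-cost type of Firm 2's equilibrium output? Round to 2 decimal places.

17.64

Type-c best response for Firm 2: q₂(c) = (99 − c)/2 − q₁/2.
Firm 1 maximizes expected profit; its first-order condition is 99 − 2q₁ − E[q₂] − 6 = 0.
Substituting E[q₂] and solving: E[c₂] = 17.15, so q₁ = (99 − 2·6 + 17.15)/3 = 34.7167.
q₂(high-cost) = (99 − 29 − 34.7167)/2 = 17.6417.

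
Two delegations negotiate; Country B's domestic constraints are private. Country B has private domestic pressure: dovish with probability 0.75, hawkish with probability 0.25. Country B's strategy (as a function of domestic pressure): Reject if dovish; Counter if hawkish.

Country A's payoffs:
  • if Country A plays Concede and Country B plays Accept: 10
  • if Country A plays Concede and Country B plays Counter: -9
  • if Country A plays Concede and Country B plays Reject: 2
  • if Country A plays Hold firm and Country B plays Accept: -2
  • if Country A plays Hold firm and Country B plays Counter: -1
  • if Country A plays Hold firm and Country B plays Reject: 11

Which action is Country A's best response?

Hold firm

Compute Country A's expected payoff for each action, taking the expectation over Country B's type.
E[Concede] = 0.75·(2) + 0.25·(-9) = -0.75
E[Hold firm] = 0.75·(11) + 0.25·(-1) = 8
Best response: Hold firm (8 is the largest).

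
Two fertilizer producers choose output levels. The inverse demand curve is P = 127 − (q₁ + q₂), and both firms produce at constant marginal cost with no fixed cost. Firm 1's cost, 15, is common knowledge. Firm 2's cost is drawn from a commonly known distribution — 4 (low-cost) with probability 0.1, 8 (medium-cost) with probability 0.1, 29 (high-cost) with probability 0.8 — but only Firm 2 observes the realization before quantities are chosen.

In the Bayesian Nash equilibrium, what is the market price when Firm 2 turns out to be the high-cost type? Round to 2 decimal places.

57.77

Type-c best response for Firm 2: q₂(c) = (127 − c)/2 − q₁/2.
Firm 1 maximizes expected profit; its first-order condition is 127 − 2q₁ − E[q₂] − 15 = 0.
Substituting E[q₂] and solving: E[c₂] = 24.4, so q₁ = (127 − 2·15 + 24.4)/3 = 40.4667.
q₂(high-cost) = 28.7667, so P = 127 − (40.4667 + 28.7667) = 57.7667.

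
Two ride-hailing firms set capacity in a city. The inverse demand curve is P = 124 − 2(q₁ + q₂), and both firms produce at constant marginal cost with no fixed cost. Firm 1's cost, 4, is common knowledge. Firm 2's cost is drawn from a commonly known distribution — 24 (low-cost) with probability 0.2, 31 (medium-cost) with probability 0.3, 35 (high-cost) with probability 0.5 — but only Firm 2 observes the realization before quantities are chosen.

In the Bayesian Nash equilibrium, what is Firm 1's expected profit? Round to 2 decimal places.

Firm 2 with cost c maximizes (124 − 2(q₁+q₂) − c)·q₂, giving q₂(c) = (124 − c − 2q₁)/4.
E[c₂] = 0.2·24 + 0.3·31 + 0.5·35 = 31.6
Firm 1's FOC against E[q₂] yields q₁ = (124 − 2·4 + E[c₂])/6 = (124 − 8 + 31.6)/6 = 24.6.
E[P] = 124 − 2·(q₁ + E[q₂]) = 53.2; Firm 1's expected profit = (E[P] − 4)·q₁ = (53.2 − 4)·24.6 = 1210.32.

1210.32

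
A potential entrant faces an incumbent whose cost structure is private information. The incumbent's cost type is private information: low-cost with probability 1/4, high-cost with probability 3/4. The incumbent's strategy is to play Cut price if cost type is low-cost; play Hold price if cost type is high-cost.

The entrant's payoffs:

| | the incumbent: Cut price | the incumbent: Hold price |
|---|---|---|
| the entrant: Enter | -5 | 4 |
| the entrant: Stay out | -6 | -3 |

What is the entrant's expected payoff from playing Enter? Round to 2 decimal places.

1.75

Take the expectation over the incumbent's cost type, weighting each type's action by its prior probability.
E[Enter] = 1/4·(-5) + 3/4·4 = (-5/4) + 3 = 7/4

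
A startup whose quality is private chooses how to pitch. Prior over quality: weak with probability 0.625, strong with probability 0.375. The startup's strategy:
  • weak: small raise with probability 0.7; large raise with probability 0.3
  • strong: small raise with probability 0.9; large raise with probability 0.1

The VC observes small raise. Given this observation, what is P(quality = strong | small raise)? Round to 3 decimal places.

0.435

P(small raise) = 0.625·0.7 + 0.375·0.9 = 0.775
P(strong | small raise) = (0.375·0.9) / 0.775 = 0.3375 / 0.775 = 0.435484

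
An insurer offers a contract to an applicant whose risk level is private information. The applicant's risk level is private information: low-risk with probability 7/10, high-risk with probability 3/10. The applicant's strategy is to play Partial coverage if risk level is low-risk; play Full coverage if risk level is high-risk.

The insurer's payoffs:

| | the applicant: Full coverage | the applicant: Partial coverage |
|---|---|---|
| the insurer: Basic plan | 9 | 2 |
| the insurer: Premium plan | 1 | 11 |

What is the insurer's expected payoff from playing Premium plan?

8

Take the expectation over the applicant's risk level, weighting each type's action by its prior probability.
E[Premium plan] = 7/10·11 + 3/10·1 = 77/10 + 3/10 = 8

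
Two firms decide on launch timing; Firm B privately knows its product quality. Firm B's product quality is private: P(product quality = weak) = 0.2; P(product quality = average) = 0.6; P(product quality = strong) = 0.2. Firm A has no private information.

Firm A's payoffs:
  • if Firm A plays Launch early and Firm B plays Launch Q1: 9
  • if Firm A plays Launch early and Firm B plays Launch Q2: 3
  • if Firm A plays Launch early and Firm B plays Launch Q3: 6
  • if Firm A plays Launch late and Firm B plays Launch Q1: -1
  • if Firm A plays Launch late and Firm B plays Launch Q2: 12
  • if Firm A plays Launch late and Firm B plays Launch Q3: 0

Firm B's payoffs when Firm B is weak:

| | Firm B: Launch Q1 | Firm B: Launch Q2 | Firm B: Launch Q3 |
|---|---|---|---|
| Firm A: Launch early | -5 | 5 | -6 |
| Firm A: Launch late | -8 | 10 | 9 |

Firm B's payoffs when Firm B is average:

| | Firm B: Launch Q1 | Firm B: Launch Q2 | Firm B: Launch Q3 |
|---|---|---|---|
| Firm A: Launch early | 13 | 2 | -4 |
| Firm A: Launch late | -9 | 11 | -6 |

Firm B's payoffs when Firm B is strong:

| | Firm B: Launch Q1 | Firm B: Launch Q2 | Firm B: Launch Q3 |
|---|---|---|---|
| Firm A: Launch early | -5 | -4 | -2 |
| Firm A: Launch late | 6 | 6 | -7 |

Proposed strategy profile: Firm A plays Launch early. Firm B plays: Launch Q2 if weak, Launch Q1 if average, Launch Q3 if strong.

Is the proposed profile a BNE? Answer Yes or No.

Yes

Firm A plays Launch early: E[Launch early] = 0.2·(3) + 0.6·(9) + 0.2·(6) = 7.2; E[Launch late] = 1.8. Best-responding. ✓
Firm B (product quality weak), facing Launch early: Launch Q1 gives -5, Launch Q2 gives 5, Launch Q3 gives -6. Proposed Launch Q2 is best. ✓
Firm B (product quality average), facing Launch early: Launch Q1 gives 13, Launch Q2 gives 2, Launch Q3 gives -4. Proposed Launch Q1 is best. ✓
Firm B (product quality strong), facing Launch early: Launch Q1 gives -5, Launch Q2 gives -4, Launch Q3 gives -2. Proposed Launch Q3 is best. ✓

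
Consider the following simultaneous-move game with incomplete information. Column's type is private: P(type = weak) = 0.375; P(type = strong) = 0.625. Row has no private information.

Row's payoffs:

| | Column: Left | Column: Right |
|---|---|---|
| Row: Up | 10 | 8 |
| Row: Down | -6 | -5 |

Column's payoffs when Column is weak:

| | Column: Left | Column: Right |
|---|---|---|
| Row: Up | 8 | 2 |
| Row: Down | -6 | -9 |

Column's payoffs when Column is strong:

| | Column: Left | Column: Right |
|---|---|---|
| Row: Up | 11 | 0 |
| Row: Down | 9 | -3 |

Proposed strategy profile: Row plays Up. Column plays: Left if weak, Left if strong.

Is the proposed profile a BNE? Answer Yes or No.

Row plays Up: E[Up] = 0.375·(10) + 0.625·(10) = 10; E[Down] = -6. Best-responding. ✓
Column (type weak), facing Up: Left gives 8, Right gives 2. Proposed Left is best. ✓
Column (type strong), facing Up: Left gives 11, Right gives 0. Proposed Left is best. ✓

Yes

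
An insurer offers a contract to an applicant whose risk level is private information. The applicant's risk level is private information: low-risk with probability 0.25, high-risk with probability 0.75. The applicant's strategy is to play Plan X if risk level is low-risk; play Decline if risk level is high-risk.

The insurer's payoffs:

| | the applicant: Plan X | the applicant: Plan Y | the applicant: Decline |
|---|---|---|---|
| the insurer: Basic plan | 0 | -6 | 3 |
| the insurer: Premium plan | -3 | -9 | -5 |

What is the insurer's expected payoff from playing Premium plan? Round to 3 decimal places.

Take the expectation over the applicant's risk level, weighting each type's action by its prior probability.
E[Premium plan] = 0.25·(-3) + 0.75·(-5) = (-0.75) + (-3.75) = -4.5

-4.500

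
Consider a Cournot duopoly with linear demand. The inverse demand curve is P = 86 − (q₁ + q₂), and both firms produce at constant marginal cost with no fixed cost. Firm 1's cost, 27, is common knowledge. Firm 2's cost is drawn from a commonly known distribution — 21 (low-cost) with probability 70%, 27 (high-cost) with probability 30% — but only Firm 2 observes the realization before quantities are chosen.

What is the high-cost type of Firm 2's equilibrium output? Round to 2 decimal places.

20.37

Type-c best response for Firm 2: q₂(c) = (86 − c)/2 − q₁/2.
Firm 1 maximizes expected profit; its first-order condition is 86 − 2q₁ − E[q₂] − 27 = 0.
Substituting E[q₂] and solving: E[c₂] = 22.8, so q₁ = (86 − 2·27 + 22.8)/3 = 18.2667.
q₂(high-cost) = (86 − 27 − 18.2667)/2 = 20.3667.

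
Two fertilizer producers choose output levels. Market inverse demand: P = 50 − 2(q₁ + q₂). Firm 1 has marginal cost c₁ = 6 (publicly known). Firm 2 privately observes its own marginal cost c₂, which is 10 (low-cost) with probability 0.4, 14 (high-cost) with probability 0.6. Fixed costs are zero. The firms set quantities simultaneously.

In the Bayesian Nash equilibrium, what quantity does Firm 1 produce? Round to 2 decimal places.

Type-c best response for Firm 2: q₂(c) = (50 − c)/4 − q₁/2.
Firm 1 maximizes expected profit; its first-order condition is 50 − 4q₁ − 2E[q₂] − 6 = 0.
Substituting E[q₂] and solving: E[c₂] = 12.4, so q₁ = (50 − 2·6 + 12.4)/6 = 8.4.

8.40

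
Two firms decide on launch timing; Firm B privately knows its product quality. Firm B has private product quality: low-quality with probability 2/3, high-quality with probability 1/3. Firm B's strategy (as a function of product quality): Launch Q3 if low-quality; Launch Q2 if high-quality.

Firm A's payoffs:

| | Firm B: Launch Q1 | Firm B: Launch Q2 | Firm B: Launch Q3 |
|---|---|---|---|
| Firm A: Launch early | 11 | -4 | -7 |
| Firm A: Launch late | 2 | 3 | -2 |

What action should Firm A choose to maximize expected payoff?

Launch late

Compute Firm A's expected payoff for each action, taking the expectation over Firm B's type.
E[Launch early] = 2/3·(-7) + 1/3·(-4) = -6
E[Launch late] = 2/3·(-2) + 1/3·(3) = -1/3
Best response: Launch late (-1/3 is the largest).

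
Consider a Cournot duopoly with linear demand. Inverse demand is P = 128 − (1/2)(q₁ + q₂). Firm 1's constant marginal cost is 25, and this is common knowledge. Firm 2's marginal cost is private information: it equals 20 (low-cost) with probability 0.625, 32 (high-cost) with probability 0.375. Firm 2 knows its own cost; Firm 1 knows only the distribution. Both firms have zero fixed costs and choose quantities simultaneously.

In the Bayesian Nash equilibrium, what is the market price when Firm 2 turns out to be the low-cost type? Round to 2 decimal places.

Firm 2 with cost c maximizes (128 − (1/2)(q₁+q₂) − c)·q₂, giving q₂(c) = (128 − c − (1/2)q₁).
E[c₂] = 0.625·20 + 0.375·32 = 24.5
Firm 1's FOC against E[q₂] yields q₁ = (128 − 2·25 + E[c₂])/(3/2) = (128 − 50 + 24.5)/(3/2) = 68.3333.
q₂(low-cost) = 73.8333, so P = 128 − (1/2)·(68.3333 + 73.8333) = 56.9167.

56.92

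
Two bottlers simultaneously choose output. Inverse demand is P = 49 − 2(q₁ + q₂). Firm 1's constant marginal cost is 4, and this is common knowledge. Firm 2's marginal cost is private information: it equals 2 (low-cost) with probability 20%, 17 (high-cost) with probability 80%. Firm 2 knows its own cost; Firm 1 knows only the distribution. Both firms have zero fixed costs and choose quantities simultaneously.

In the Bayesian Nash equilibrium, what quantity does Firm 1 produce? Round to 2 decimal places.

9.17

Firm 2 with cost c maximizes (49 − 2(q₁+q₂) − c)·q₂, giving q₂(c) = (49 − c − 2q₁)/4.
E[c₂] = 0.2·2 + 0.8·17 = 14
Firm 1's FOC against E[q₂] yields q₁ = (49 − 2·4 + E[c₂])/6 = (49 − 8 + 14)/6 = 9.16667.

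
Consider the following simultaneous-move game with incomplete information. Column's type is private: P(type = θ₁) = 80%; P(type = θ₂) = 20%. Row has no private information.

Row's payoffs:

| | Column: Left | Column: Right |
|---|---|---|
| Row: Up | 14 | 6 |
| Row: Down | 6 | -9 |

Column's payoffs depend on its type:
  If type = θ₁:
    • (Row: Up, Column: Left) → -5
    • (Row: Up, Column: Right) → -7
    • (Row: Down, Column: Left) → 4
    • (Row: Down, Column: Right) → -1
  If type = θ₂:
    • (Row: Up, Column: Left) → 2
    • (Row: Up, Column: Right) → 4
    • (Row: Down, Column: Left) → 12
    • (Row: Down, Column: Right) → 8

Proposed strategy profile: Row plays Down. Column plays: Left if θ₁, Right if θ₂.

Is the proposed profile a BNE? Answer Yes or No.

A profile is a BNE iff every type of every player is best-responding given beliefs about the other side.
Row plays Down: E[Down] = 0.8·(6) + 0.2·(-9) = 3; E[Up] = 12.4. Not best-responding. ✗
Column (type θ₁), facing Down: Left gives 4, Right gives -1. Proposed Left is best. ✓
Column (type θ₂), facing Down: Left gives 12, Right gives 8. Proposed Right is not best — profitable deviation exists. ✗

No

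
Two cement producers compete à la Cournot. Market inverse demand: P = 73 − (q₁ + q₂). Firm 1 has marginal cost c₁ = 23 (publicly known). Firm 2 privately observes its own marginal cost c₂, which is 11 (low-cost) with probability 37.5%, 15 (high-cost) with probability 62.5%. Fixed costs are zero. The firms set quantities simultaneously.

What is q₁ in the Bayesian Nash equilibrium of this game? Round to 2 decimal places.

Firm 2 with cost c maximizes (73 − (q₁+q₂) − c)·q₂, giving q₂(c) = (73 − c − q₁)/2.
E[c₂] = 0.375·11 + 0.625·15 = 13.5
Firm 1's FOC against E[q₂] yields q₁ = (73 − 2·23 + E[c₂])/3 = (73 − 46 + 13.5)/3 = 13.5.

13.50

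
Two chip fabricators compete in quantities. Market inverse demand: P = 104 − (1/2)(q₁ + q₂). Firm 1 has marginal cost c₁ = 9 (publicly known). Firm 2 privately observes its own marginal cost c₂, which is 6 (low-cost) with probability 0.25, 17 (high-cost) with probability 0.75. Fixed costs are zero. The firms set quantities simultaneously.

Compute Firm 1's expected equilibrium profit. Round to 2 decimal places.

Type-c best response for Firm 2: q₂(c) = (104 − c) − q₁/2.
Firm 1 maximizes expected profit; its first-order condition is 104 − q₁ − (1/2)E[q₂] − 9 = 0.
Substituting E[q₂] and solving: E[c₂] = 14.25, so q₁ = (104 − 2·9 + 14.25)/(3/2) = 66.8333.
E[P] = 104 − (1/2)·(q₁ + E[q₂]) = 42.4167; Firm 1's expected profit = (E[P] − 9)·q₁ = (42.4167 − 9)·66.8333 = 2233.35.

2233.35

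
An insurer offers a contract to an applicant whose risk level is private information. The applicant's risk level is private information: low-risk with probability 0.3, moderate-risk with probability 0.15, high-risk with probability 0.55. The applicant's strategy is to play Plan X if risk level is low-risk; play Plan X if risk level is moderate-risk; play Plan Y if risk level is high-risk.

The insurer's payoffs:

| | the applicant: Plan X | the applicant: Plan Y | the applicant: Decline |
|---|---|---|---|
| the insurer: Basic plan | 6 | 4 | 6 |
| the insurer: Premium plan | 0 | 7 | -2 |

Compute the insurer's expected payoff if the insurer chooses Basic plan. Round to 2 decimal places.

4.90

Take the expectation over the applicant's risk level, weighting each type's action by its prior probability.
E[Basic plan] = 0.3·6 + 0.15·6 + 0.55·4 = 1.8 + 0.9 + 2.2 = 4.9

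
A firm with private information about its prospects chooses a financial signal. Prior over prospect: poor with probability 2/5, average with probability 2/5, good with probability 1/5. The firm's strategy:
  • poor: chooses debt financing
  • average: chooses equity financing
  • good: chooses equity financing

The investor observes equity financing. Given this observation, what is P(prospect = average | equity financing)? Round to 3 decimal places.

P(equity financing) = (2/5)·0 + (2/5)·1 + (1/5)·1 = 3/5
P(average | equity financing) = ((2/5)·1) / (3/5) = (2/5) / (3/5) = 2/3

0.667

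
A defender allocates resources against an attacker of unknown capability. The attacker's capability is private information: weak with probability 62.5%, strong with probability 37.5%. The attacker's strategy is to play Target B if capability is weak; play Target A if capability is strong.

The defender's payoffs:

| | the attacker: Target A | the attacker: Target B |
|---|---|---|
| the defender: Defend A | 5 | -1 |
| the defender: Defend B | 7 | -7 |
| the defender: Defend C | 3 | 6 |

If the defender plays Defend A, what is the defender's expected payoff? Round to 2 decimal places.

1.25

E[Defend A] = 0.625·(-1) + 0.375·5 = (-0.625) + 1.875 = 1.25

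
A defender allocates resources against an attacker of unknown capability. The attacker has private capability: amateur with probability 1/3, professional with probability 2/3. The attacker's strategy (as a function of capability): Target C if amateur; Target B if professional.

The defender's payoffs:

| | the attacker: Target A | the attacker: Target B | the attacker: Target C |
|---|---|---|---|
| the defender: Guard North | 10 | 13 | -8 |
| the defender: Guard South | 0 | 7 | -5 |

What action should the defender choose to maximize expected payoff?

Guard North

E[Guard North] = 1/3·(-8) + 2/3·(13) = 6
E[Guard South] = 1/3·(-5) + 2/3·(7) = 3
Best response: Guard North (6 is the largest).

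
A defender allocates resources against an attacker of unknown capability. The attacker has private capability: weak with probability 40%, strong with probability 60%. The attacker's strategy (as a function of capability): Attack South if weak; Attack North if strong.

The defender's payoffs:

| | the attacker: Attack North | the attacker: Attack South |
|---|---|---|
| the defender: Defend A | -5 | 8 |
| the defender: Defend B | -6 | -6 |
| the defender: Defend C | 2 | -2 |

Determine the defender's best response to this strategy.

Defend C

E[Defend A] = 0.4·(8) + 0.6·(-5) = 0.2
E[Defend B] = 0.4·(-6) + 0.6·(-6) = -6
E[Defend C] = 0.4·(-2) + 0.6·(2) = 0.4
Best response: Defend C (0.4 is the largest).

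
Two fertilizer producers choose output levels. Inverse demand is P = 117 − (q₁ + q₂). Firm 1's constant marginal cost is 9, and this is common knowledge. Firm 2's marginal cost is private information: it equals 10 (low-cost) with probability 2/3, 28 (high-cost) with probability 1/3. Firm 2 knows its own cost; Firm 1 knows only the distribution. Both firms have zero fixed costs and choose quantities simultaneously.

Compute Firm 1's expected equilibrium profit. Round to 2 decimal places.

1469.44

Type-c best response for Firm 2: q₂(c) = (117 − c)/2 − q₁/2.
Firm 1 maximizes expected profit; its first-order condition is 117 − 2q₁ − E[q₂] − 9 = 0.
Substituting E[q₂] and solving: E[c₂] = 16, so q₁ = (117 − 2·9 + 16)/3 = 38.3333.
E[P] = 117 − (q₁ + E[q₂]) = 47.3333; Firm 1's expected profit = (E[P] − 9)·q₁ = (47.3333 − 9)·38.3333 = 1469.44.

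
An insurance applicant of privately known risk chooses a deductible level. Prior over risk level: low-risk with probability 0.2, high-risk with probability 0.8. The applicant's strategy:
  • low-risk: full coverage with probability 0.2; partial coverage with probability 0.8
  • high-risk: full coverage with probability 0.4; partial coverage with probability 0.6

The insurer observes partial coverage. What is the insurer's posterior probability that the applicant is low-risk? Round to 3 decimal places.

0.250

Apply Bayes' rule using the sender's strategy as the likelihood.
P(partial coverage) = 0.2·0.8 + 0.8·0.6 = 0.64
P(low-risk | partial coverage) = (0.2·0.8) / 0.64 = 0.16 / 0.64 = 0.25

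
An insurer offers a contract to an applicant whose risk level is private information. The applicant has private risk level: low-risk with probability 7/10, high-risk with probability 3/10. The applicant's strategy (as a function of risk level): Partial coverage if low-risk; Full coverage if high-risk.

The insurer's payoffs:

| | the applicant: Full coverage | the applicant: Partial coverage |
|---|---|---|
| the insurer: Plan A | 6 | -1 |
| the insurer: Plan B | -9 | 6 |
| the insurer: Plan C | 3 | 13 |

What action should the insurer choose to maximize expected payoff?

Plan C

E[Plan A] = 7/10·(-1) + 3/10·(6) = 11/10
E[Plan B] = 7/10·(6) + 3/10·(-9) = 3/2
E[Plan C] = 7/10·(13) + 3/10·(3) = 10
Best response: Plan C (10 is the largest).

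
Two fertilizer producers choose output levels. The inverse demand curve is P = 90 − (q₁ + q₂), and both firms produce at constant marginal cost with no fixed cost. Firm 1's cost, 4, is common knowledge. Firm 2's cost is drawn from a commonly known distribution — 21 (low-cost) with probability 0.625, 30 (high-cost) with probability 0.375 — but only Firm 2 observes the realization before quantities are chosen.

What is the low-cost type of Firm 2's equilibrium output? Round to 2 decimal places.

16.77

Type-c best response for Firm 2: q₂(c) = (90 − c)/2 − q₁/2.
Firm 1 maximizes expected profit; its first-order condition is 90 − 2q₁ − E[q₂] − 4 = 0.
Substituting E[q₂] and solving: E[c₂] = 24.375, so q₁ = (90 − 2·4 + 24.375)/3 = 35.4583.
q₂(low-cost) = (90 − 21 − 35.4583)/2 = 16.7708.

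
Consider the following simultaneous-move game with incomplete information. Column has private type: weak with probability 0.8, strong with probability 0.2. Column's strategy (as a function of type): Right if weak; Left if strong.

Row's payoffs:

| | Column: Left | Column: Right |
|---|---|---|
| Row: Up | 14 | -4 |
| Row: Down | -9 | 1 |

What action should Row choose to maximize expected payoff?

Up

E[Up] = 0.8·(-4) + 0.2·(14) = -0.4
E[Down] = 0.8·(1) + 0.2·(-9) = -1
Best response: Up (-0.4 is the largest).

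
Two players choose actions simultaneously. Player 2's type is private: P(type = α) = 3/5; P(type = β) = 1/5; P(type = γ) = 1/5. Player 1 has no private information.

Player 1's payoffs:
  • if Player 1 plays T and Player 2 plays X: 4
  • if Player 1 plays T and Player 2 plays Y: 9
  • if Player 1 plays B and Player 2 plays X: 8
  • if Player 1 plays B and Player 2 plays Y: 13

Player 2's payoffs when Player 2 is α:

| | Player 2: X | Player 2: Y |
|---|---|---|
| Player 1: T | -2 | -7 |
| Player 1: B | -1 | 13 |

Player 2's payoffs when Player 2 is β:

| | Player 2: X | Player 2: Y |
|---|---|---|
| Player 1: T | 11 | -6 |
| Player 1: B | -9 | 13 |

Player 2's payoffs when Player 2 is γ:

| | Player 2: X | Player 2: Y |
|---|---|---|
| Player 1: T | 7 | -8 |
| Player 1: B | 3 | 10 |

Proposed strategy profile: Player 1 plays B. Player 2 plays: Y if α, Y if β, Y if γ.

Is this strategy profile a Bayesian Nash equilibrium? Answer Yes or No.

Yes

A profile is a BNE iff every type of every player is best-responding given beliefs about the other side.
Player 1 plays B: E[B] = 3/5·(13) + 1/5·(13) + 1/5·(13) = 13; E[T] = 9. Best-responding. ✓
Player 2 (type α), facing B: X gives -1, Y gives 13. Proposed Y is best. ✓
Player 2 (type β), facing B: X gives -9, Y gives 13. Proposed Y is best. ✓
Player 2 (type γ), facing B: X gives 3, Y gives 10. Proposed Y is best. ✓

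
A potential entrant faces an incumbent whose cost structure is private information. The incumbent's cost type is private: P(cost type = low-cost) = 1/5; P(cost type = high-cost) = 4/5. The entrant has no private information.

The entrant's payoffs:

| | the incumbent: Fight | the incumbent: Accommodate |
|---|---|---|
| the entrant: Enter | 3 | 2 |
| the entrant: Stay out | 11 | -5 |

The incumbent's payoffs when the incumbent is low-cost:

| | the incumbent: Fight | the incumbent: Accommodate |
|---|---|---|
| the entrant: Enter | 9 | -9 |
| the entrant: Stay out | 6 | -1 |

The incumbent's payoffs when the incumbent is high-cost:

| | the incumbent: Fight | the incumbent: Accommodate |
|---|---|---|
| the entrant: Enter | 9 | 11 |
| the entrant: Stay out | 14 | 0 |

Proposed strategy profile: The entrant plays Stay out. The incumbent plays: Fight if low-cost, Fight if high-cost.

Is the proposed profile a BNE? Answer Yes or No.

A profile is a BNE iff every type of every player is best-responding given beliefs about the other side.
The entrant plays Stay out: E[Stay out] = 1/5·(11) + 4/5·(11) = 11; E[Enter] = 3. Best-responding. ✓
The incumbent (cost type low-cost), facing Stay out: Fight gives 6, Accommodate gives -1. Proposed Fight is best. ✓
The incumbent (cost type high-cost), facing Stay out: Fight gives 14, Accommodate gives 0. Proposed Fight is best. ✓

Yes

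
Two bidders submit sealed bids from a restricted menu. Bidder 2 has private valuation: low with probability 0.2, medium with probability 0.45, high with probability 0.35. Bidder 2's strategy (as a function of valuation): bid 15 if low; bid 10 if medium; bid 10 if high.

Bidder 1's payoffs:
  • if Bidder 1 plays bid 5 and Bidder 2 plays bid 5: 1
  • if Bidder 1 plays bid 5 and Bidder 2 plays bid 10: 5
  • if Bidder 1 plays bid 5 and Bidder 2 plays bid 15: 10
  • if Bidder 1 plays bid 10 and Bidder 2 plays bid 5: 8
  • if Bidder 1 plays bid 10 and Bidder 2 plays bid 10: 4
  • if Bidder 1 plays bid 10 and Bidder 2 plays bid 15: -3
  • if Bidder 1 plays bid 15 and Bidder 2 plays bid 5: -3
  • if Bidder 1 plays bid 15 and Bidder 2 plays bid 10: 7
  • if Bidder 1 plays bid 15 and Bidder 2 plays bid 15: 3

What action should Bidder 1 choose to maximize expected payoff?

bid 15

E[bid 5] = 0.2·(10) + 0.45·(5) + 0.35·(5) = 6
E[bid 10] = 0.2·(-3) + 0.45·(4) + 0.35·(4) = 2.6
E[bid 15] = 0.2·(3) + 0.45·(7) + 0.35·(7) = 6.2
Best response: bid 15 (6.2 is the largest).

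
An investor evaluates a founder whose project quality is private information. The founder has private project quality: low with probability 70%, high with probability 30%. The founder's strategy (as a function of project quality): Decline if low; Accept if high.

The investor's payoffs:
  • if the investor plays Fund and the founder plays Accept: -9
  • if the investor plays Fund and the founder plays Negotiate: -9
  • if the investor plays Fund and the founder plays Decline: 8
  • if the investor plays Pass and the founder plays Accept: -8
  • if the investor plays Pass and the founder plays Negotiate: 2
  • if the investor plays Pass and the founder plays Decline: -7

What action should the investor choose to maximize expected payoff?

E[Fund] = 0.7·(8) + 0.3·(-9) = 2.9
E[Pass] = 0.7·(-7) + 0.3·(-8) = -7.3
Best response: Fund (2.9 is the largest).

Fund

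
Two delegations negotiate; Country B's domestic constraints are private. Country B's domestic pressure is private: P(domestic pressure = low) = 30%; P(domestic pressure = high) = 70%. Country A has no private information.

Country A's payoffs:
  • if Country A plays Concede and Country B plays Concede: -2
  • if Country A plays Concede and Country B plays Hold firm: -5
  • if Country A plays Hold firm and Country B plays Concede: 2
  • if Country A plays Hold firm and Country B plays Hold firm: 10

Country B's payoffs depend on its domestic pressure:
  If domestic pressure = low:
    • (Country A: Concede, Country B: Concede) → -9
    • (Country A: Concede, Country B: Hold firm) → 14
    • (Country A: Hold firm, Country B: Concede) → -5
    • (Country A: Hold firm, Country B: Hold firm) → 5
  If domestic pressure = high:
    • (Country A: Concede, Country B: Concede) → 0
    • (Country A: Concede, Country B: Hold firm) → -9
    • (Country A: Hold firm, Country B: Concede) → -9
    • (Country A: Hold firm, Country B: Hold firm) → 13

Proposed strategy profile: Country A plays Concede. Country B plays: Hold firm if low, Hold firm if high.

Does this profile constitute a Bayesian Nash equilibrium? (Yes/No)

A profile is a BNE iff every type of every player is best-responding given beliefs about the other side.
Country A plays Concede: E[Concede] = 0.3·(-5) + 0.7·(-5) = -5; E[Hold firm] = 10. Not best-responding. ✗
Country B (domestic pressure low), facing Concede: Concede gives -9, Hold firm gives 14. Proposed Hold firm is best. ✓
Country B (domestic pressure high), facing Concede: Concede gives 0, Hold firm gives -9. Proposed Hold firm is not best — profitable deviation exists. ✗

No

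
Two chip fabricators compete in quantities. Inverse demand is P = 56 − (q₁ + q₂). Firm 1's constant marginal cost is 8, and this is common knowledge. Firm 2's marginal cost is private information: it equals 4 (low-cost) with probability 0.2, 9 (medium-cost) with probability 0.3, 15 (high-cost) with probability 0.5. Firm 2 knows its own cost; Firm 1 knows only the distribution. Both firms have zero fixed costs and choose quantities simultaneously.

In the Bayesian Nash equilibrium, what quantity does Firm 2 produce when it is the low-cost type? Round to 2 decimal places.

Each type of Firm 2 best-responds to q₁; Firm 1 best-responds to the expected q₂ over Firm 2's types.
Firm 2 with cost c maximizes (56 − (q₁+q₂) − c)·q₂, giving q₂(c) = (56 − c − q₁)/2.
E[c₂] = 0.2·4 + 0.3·9 + 0.5·15 = 11
Firm 1's FOC against E[q₂] yields q₁ = (56 − 2·8 + E[c₂])/3 = (56 − 16 + 11)/3 = 17.
q₂(low-cost) = (56 − 4 − 17)/2 = 17.5.

17.50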